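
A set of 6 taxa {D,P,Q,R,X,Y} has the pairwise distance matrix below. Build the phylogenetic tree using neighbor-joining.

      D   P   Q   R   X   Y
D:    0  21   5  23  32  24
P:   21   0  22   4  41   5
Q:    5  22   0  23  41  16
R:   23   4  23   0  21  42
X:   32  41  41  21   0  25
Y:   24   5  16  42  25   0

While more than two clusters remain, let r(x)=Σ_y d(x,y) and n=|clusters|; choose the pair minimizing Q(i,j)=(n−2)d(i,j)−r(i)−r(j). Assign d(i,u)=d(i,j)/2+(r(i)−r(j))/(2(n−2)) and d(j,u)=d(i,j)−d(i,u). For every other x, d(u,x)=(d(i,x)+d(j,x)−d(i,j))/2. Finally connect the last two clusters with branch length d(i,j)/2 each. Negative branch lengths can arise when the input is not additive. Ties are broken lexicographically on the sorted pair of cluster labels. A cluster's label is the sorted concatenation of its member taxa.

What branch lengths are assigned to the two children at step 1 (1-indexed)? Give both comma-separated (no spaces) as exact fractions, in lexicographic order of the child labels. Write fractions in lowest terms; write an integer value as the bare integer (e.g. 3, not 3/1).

9/4,11/4

1. join D+Q (d=5, Q=-192) ⇒ DQ; edges |D|=9/4, |Q|=11/4
  updated: d(DQ,P)=19, d(DQ,R)=41/2, d(DQ,X)=34, d(DQ,Y)=35/2
2. join R+X (d=21, Q=-291/2) ⇒ RX; edges |R|=59/12, |X|=193/12
  updated: d(DQ,RX)=67/4, d(P,RX)=12, d(RX,Y)=23
3. join DQ+RX (d=67/4, Q=-143/2) ⇒ DQRX; edges |DQ|=35/4, |RX|=8
  updated: d(DQRX,P)=57/8, d(DQRX,Y)=95/8
4. join DQRX+P (d=57/8, Q=-24) ⇒ DPQRX; edges |DQRX|=7, |P|=1/8
  updated: d(DPQRX,Y)=39/8
5. join DPQRX+Y (d=39/8) ⇒ DPQRXY; edges |DPQRX|=39/16, |Y|=39/16
final tree: ((((D:9/4,Q:11/4):35/4,(R:59/12,X:193/12):8):7,P:1/8):39/16,Y:39/16)
total length: 219/4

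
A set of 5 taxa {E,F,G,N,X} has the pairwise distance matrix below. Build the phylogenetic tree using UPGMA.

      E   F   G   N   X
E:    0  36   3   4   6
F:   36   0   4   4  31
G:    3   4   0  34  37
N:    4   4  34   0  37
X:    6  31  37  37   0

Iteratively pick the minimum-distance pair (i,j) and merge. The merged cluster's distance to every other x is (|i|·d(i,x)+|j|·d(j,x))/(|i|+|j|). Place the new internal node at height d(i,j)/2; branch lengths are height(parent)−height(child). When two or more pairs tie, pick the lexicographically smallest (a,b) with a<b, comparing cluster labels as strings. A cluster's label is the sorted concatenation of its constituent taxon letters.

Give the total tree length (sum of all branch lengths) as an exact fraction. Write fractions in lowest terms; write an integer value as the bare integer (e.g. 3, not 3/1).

step 1: merge (E,G) at d=3; branch lengths E→3/2, G→3/2; new cluster EG
  updated: d(EG,F)=20, d(EG,N)=19, d(EG,X)=43/2
step 2: merge (F,N) at d=4; branch lengths F→2, N→2; new cluster FN
  updated: d(EG,FN)=39/2, d(FN,X)=34
step 3: merge (EG,FN) at d=39/2; branch lengths EG→33/4, FN→31/4; new cluster EFGN
  updated: d(EFGN,X)=111/4
step 4: merge (EFGN,X) at d=111/4; branch lengths EFGN→33/8, X→111/8; new cluster EFGNX
final tree: (((E:3/2,G:3/2):33/4,(F:2,N:2):31/4):33/8,X:111/8)
total length: 41

41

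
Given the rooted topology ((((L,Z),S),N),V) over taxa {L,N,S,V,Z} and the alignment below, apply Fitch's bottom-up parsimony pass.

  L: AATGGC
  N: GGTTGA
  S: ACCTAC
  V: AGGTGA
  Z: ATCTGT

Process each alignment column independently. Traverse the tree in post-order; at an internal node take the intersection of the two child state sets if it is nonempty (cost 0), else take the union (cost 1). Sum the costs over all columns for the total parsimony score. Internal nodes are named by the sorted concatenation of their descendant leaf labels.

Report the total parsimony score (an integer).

11

LZ@0: {A} ∩ {A} = {A} (intersection, +0)
LSZ@0: {A} ∩ {A} = {A} (intersection, +0)
LNSZ@0: {A} ∪ {G} = {A,G} (union, +1)
LNSVZ@0: {A,G} ∩ {A} = {A} (intersection, +0)
LZ@1: {A} ∪ {T} = {A,T} (union, +1)
LSZ@1: {A,T} ∪ {C} = {A,C,T} (union, +1)
LNSZ@1: {A,C,T} ∪ {G} = {A,C,G,T} (union, +1)
LNSVZ@1: {A,C,G,T} ∩ {G} = {G} (intersection, +0)
LZ@2: {T} ∪ {C} = {C,T} (union, +1)
LSZ@2: {C,T} ∩ {C} = {C} (intersection, +0)
LNSZ@2: {C} ∪ {T} = {C,T} (union, +1)
LNSVZ@2: {C,T} ∪ {G} = {C,G,T} (union, +1)
LZ@3: {G} ∪ {T} = {G,T} (union, +1)
LSZ@3: {G,T} ∩ {T} = {T} (intersection, +0)
LNSZ@3: {T} ∩ {T} = {T} (intersection, +0)
LNSVZ@3: {T} ∩ {T} = {T} (intersection, +0)
LZ@4: {G} ∩ {G} = {G} (intersection, +0)
LSZ@4: {G} ∪ {A} = {A,G} (union, +1)
LNSZ@4: {A,G} ∩ {G} = {G} (intersection, +0)
LNSVZ@4: {G} ∩ {G} = {G} (intersection, +0)
LZ@5: {C} ∪ {T} = {C,T} (union, +1)
LSZ@5: {C,T} ∩ {C} = {C} (intersection, +0)
LNSZ@5: {C} ∪ {A} = {A,C} (union, +1)
LNSVZ@5: {A,C} ∩ {A} = {A} (intersection, +0)
per-site changes: [1, 3, 3, 1, 1, 2]; total = 11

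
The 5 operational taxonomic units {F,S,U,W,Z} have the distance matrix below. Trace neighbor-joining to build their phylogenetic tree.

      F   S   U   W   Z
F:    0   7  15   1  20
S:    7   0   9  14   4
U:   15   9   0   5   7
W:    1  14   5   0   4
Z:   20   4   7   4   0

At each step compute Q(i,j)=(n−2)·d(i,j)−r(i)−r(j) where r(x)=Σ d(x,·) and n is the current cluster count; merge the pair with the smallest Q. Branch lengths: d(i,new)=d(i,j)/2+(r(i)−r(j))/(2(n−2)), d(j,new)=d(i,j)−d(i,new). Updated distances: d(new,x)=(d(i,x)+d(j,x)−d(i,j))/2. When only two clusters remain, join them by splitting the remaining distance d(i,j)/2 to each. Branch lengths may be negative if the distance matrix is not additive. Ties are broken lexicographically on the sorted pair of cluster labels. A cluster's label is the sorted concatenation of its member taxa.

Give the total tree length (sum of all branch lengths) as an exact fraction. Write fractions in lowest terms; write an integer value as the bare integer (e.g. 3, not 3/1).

137/8

step 1: merge (F,W) at d=1, Q=-64; branch lengths F→11/3, W→-8/3; new cluster FW
  updated: d(FW,S)=10, d(FW,U)=19/2, d(FW,Z)=23/2
step 2: merge (FW,U) at d=19/2, Q=-75/2; branch lengths FW→49/8, U→27/8; new cluster FUW
  updated: d(FUW,S)=19/4, d(FUW,Z)=9/2
step 3: merge (FUW,S) at d=19/4, Q=-53/4; branch lengths FUW→21/8, S→17/8; new cluster FSUW
  updated: d(FSUW,Z)=15/8
step 4: merge (FSUW,Z) at d=15/8; branch lengths FSUW→15/16, Z→15/16; new cluster FSUWZ
final tree: ((((F:11/3,W:-8/3):49/8,U:27/8):21/8,S:17/8):15/16,Z:15/16)
total length: 137/8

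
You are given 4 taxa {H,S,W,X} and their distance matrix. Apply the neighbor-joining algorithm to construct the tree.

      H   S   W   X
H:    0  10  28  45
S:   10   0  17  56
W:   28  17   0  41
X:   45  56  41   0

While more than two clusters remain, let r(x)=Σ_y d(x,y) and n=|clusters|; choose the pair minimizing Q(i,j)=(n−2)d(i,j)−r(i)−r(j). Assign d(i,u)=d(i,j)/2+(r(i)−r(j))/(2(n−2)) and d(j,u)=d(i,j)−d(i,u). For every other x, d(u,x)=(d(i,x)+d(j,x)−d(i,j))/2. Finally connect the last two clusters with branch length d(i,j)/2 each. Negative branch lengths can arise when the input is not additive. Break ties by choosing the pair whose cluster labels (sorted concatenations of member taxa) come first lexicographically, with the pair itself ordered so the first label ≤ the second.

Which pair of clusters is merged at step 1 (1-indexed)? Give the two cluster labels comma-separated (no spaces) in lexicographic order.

1. join H+S (d=10, Q=-146) ⇒ HS; edges |H|=5, |S|=5
  updated: d(HS,W)=35/2, d(HS,X)=91/2
2. join HS+W (d=35/2, Q=-104) ⇒ HSW; edges |HS|=11, |W|=13/2
  updated: d(HSW,X)=69/2
3. join HSW+X (d=69/2) ⇒ HSWX; edges |HSW|=69/4, |X|=69/4
final tree: (((H:5,S:5):11,W:13/2):69/4,X:69/4)
total length: 62

H,S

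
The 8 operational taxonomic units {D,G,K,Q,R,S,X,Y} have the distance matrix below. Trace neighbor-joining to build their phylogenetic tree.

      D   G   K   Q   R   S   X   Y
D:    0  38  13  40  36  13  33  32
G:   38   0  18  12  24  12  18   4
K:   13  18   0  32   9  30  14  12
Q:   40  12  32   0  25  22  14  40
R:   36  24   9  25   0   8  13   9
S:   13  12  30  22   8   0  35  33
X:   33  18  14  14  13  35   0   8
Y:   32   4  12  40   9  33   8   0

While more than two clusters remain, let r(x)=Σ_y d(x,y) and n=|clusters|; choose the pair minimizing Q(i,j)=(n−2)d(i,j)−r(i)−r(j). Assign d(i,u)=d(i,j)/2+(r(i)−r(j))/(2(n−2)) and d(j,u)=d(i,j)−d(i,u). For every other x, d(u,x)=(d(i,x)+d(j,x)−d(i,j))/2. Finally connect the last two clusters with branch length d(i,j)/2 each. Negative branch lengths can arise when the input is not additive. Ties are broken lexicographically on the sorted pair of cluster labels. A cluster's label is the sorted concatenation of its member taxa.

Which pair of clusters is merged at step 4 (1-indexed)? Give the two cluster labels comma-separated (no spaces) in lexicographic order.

X,Y

iteration 1: select D,S (d=13, Q=-280); attach at lengths (65/6, 13/6); label the merged cluster DS
  updated: d(DS,G)=37/2, d(DS,K)=15, d(DS,Q)=49/2, d(DS,R)=31/2, d(DS,X)=55/2, d(DS,Y)=26
iteration 2: select G,Q (d=12, Q=-182); attach at lengths (7/10, 113/10); label the merged cluster GQ
  updated: d(DS,GQ)=31/2, d(GQ,K)=19, d(GQ,R)=37/2, d(GQ,X)=10, d(GQ,Y)=16
iteration 3: select DS,GQ (d=31/2, Q=-233/2); attach at lengths (165/16, 83/16); label the merged cluster DGQS
  updated: d(DGQS,K)=37/4, d(DGQS,R)=37/4, d(DGQS,X)=11, d(DGQS,Y)=53/4
iteration 4: select X,Y (d=8, Q=-257/4); attach at lengths (37/8, 27/8); label the merged cluster XY
  updated: d(DGQS,XY)=65/8, d(K,XY)=9, d(R,XY)=7
iteration 5: select DGQS,K (d=37/4, Q=-283/8); attach at lengths (143/32, 153/32); label the merged cluster DGKQS
  updated: d(DGKQS,R)=9/2, d(DGKQS,XY)=63/16
iteration 6: select DGKQS,R (d=9/2, Q=-247/16); attach at lengths (23/32, 121/32); label the merged cluster DGKQRS
  updated: d(DGKQRS,XY)=103/32
iteration 7: select DGKQRS,XY (d=103/32); attach at lengths (103/64, 103/64); label the merged cluster DGKQRSXY
final tree: (((((D:65/6,S:13/6):165/16,(G:7/10,Q:113/10):83/16):143/32,K:153/32):23/32,R:121/32):103/64,(X:37/8,Y:27/8):103/64)
total length: 2095/32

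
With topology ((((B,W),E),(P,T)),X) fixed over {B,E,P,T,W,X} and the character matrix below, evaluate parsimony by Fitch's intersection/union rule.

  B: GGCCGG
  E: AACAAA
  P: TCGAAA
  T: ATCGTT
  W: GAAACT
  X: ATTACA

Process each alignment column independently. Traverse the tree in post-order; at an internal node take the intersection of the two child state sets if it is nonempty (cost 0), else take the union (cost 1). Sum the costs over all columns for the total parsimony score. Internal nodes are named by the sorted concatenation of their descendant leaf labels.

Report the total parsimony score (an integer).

17

site 0, node BW: B={G} ∩ W={G} → {G} (+0)
site 0, node BEW: BW={G} ∪ E={A} → {A,G} (+1)
site 0, node PT: P={T} ∪ T={A} → {A,T} (+1)
site 0, node BEPTW: BEW={A,G} ∩ PT={A,T} → {A} (+0)
site 0, node BEPTWX: BEPTW={A} ∩ X={A} → {A} (+0)
site 1, node BW: B={G} ∪ W={A} → {A,G} (+1)
site 1, node BEW: BW={A,G} ∩ E={A} → {A} (+0)
site 1, node PT: P={C} ∪ T={T} → {C,T} (+1)
site 1, node BEPTW: BEW={A} ∪ PT={C,T} → {A,C,T} (+1)
site 1, node BEPTWX: BEPTW={A,C,T} ∩ X={T} → {T} (+0)
site 2, node BW: B={C} ∪ W={A} → {A,C} (+1)
site 2, node BEW: BW={A,C} ∩ E={C} → {C} (+0)
site 2, node PT: P={G} ∪ T={C} → {C,G} (+1)
site 2, node BEPTW: BEW={C} ∩ PT={C,G} → {C} (+0)
site 2, node BEPTWX: BEPTW={C} ∪ X={T} → {C,T} (+1)
site 3, node BW: B={C} ∪ W={A} → {A,C} (+1)
site 3, node BEW: BW={A,C} ∩ E={A} → {A} (+0)
site 3, node PT: P={A} ∪ T={G} → {A,G} (+1)
site 3, node BEPTW: BEW={A} ∩ PT={A,G} → {A} (+0)
site 3, node BEPTWX: BEPTW={A} ∩ X={A} → {A} (+0)
site 4, node BW: B={G} ∪ W={C} → {C,G} (+1)
site 4, node BEW: BW={C,G} ∪ E={A} → {A,C,G} (+1)
site 4, node PT: P={A} ∪ T={T} → {A,T} (+1)
site 4, node BEPTW: BEW={A,C,G} ∩ PT={A,T} → {A} (+0)
site 4, node BEPTWX: BEPTW={A} ∪ X={C} → {A,C} (+1)
site 5, node BW: B={G} ∪ W={T} → {G,T} (+1)
site 5, node BEW: BW={G,T} ∪ E={A} → {A,G,T} (+1)
site 5, node PT: P={A} ∪ T={T} → {A,T} (+1)
site 5, node BEPTW: BEW={A,G,T} ∩ PT={A,T} → {A,T} (+0)
site 5, node BEPTWX: BEPTW={A,T} ∩ X={A} → {A} (+0)
per-site changes: [2, 3, 3, 2, 4, 3]; total = 17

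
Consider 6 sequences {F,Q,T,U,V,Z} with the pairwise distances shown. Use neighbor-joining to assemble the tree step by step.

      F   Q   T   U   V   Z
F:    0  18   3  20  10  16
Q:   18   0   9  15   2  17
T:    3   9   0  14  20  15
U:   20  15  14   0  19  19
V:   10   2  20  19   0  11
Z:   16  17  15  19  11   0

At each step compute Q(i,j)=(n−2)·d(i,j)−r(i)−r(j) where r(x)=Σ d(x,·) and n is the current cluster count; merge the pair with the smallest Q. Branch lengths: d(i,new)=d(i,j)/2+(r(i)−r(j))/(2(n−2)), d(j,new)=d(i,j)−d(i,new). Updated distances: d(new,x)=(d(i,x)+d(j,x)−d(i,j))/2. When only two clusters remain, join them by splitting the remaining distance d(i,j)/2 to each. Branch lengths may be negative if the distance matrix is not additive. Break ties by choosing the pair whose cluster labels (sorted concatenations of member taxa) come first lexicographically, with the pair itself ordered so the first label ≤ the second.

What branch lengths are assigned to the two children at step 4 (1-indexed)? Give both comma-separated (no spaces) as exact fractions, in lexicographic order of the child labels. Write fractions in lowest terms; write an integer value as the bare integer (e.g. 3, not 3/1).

iteration 1: select F,T (d=3, Q=-116); attach at lengths (9/4, 3/4); label the merged cluster FT
  updated: d(FT,Q)=12, d(FT,U)=31/2, d(FT,V)=27/2, d(FT,Z)=14
iteration 2: select Q,V (d=2, Q=-171/2); attach at lengths (13/12, 11/12); label the merged cluster QV
  updated: d(FT,QV)=47/4, d(QV,U)=16, d(QV,Z)=13
iteration 3: select FT,U (d=31/2, Q=-243/4); attach at lengths (87/16, 161/16); label the merged cluster FTU
  updated: d(FTU,QV)=49/8, d(FTU,Z)=35/4
iteration 4: select FTU,QV (d=49/8, Q=-223/8); attach at lengths (15/16, 83/16); label the merged cluster FQTUV
  updated: d(FQTUV,Z)=125/16
iteration 5: select FQTUV,Z (d=125/16); attach at lengths (125/32, 125/32); label the merged cluster FQTUVZ
final tree: ((((F:9/4,T:3/4):87/16,U:161/16):15/16,(Q:13/12,V:11/12):83/16):125/32,Z:125/32)
total length: 551/16

15/16,83/16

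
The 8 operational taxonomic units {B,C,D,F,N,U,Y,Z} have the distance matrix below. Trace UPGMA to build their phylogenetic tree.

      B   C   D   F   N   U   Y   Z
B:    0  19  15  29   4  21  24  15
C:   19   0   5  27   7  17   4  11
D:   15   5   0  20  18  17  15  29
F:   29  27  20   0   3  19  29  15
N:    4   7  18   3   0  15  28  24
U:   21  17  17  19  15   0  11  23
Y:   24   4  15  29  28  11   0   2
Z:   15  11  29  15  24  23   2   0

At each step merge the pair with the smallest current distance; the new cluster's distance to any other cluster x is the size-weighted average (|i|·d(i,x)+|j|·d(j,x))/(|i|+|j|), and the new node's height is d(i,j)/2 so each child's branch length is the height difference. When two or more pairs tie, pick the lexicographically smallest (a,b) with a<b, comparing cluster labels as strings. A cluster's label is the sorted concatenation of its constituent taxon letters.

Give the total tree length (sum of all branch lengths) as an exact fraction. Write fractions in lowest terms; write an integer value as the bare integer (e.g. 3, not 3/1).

1. join Y+Z (d=2) ⇒ YZ; edges |Y|=1, |Z|=1
  updated: d(B,YZ)=39/2, d(C,YZ)=15/2, d(D,YZ)=22, d(F,YZ)=22, d(N,YZ)=26, d(U,YZ)=17
2. join F+N (d=3) ⇒ FN; edges |F|=3/2, |N|=3/2
  updated: d(B,FN)=33/2, d(C,FN)=17, d(D,FN)=19, d(FN,U)=17, d(FN,YZ)=24
3. join C+D (d=5) ⇒ CD; edges |C|=5/2, |D|=5/2
  updated: d(B,CD)=17, d(CD,FN)=18, d(CD,U)=17, d(CD,YZ)=59/4
4. join CD+YZ (d=59/4) ⇒ CDYZ; edges |CD|=39/8, |YZ|=51/8
  updated: d(B,CDYZ)=73/4, d(CDYZ,FN)=21, d(CDYZ,U)=17
5. join B+FN (d=33/2) ⇒ BFN; edges |B|=33/4, |FN|=27/4
  updated: d(BFN,CDYZ)=241/12, d(BFN,U)=55/3
6. join CDYZ+U (d=17) ⇒ CDUYZ; edges |CDYZ|=9/8, |U|=17/2
  updated: d(BFN,CDUYZ)=296/15
7. join BFN+CDUYZ (d=296/15) ⇒ BCDFNUYZ; edges |BFN|=97/60, |CDUYZ|=41/30
final tree: ((B:33/4,(F:3/2,N:3/2):27/4):97/60,(((C:5/2,D:5/2):39/8,(Y:1,Z:1):51/8):9/8,U:17/2):41/30)
total length: 5863/120

5863/120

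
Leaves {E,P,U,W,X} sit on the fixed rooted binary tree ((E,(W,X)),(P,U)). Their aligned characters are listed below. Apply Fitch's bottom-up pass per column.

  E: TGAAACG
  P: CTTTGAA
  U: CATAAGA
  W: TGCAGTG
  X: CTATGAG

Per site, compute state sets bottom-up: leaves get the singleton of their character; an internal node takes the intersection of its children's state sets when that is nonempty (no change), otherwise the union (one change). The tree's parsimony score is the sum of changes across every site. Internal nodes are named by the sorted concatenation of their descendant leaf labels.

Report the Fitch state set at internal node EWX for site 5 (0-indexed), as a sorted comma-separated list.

A,C,T

WX@0: {T} ∪ {C} = {C,T} (union, +1)
EWX@0: {T} ∩ {C,T} = {T} (intersection, +0)
PU@0: {C} ∩ {C} = {C} (intersection, +0)
EPUWX@0: {T} ∪ {C} = {C,T} (union, +1)
WX@1: {G} ∪ {T} = {G,T} (union, +1)
EWX@1: {G} ∩ {G,T} = {G} (intersection, +0)
PU@1: {T} ∪ {A} = {A,T} (union, +1)
EPUWX@1: {G} ∪ {A,T} = {A,G,T} (union, +1)
WX@2: {C} ∪ {A} = {A,C} (union, +1)
EWX@2: {A} ∩ {A,C} = {A} (intersection, +0)
PU@2: {T} ∩ {T} = {T} (intersection, +0)
EPUWX@2: {A} ∪ {T} = {A,T} (union, +1)
WX@3: {A} ∪ {T} = {A,T} (union, +1)
EWX@3: {A} ∩ {A,T} = {A} (intersection, +0)
PU@3: {T} ∪ {A} = {A,T} (union, +1)
EPUWX@3: {A} ∩ {A,T} = {A} (intersection, +0)
WX@4: {G} ∩ {G} = {G} (intersection, +0)
EWX@4: {A} ∪ {G} = {A,G} (union, +1)
PU@4: {G} ∪ {A} = {A,G} (union, +1)
EPUWX@4: {A,G} ∩ {A,G} = {A,G} (intersection, +0)
WX@5: {T} ∪ {A} = {A,T} (union, +1)
EWX@5: {C} ∪ {A,T} = {A,C,T} (union, +1)
PU@5: {A} ∪ {G} = {A,G} (union, +1)
EPUWX@5: {A,C,T} ∩ {A,G} = {A} (intersection, +0)
WX@6: {G} ∩ {G} = {G} (intersection, +0)
EWX@6: {G} ∩ {G} = {G} (intersection, +0)
PU@6: {A} ∩ {A} = {A} (intersection, +0)
EPUWX@6: {G} ∪ {A} = {A,G} (union, +1)
per-site changes: [2, 3, 2, 2, 2, 3, 1]; total = 15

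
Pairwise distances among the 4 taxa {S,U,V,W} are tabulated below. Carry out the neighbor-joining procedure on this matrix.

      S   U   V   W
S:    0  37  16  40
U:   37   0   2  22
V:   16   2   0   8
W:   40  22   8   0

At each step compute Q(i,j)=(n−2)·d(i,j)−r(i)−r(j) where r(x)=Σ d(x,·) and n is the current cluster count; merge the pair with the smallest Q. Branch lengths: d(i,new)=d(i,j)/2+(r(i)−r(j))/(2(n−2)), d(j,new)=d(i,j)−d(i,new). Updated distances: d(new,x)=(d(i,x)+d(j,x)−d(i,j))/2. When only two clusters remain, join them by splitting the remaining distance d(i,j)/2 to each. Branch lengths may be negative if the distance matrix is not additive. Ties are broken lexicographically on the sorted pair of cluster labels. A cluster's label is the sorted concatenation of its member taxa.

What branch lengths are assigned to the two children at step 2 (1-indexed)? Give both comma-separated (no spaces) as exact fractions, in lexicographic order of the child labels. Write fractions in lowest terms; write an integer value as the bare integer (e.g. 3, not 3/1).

11/4,35/4

1. join S+V (d=16, Q=-87) ⇒ SV; edges |S|=99/4, |V|=-35/4
  updated: d(SV,U)=23/2, d(SV,W)=16
2. join SV+U (d=23/2, Q=-99/2) ⇒ SUV; edges |SV|=11/4, |U|=35/4
  updated: d(SUV,W)=53/4
3. join SUV+W (d=53/4) ⇒ SUVW; edges |SUV|=53/8, |W|=53/8
final tree: (((S:99/4,V:-35/4):11/4,U:35/4):53/8,W:53/8)
total length: 163/4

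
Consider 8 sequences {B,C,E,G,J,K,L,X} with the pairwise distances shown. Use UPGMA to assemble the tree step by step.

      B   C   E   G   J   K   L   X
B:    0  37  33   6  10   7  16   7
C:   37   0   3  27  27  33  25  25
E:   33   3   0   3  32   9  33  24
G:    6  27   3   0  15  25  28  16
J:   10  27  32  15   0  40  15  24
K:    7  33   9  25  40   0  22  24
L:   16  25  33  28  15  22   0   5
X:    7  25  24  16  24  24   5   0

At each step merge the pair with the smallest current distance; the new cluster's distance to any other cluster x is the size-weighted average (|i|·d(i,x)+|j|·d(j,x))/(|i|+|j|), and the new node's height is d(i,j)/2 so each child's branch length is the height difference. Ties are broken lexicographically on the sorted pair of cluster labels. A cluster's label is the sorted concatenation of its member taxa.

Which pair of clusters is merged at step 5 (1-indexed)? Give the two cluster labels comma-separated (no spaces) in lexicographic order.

iteration 1: select C,E (d=3); attach at lengths (3/2, 3/2); label the merged cluster CE
  updated: d(B,CE)=35, d(CE,G)=15, d(CE,J)=59/2, d(CE,K)=21, d(CE,L)=29, d(CE,X)=49/2
iteration 2: select L,X (d=5); attach at lengths (5/2, 5/2); label the merged cluster LX
  updated: d(B,LX)=23/2, d(CE,LX)=107/4, d(G,LX)=22, d(J,LX)=39/2, d(K,LX)=23
iteration 3: select B,G (d=6); attach at lengths (3, 3); label the merged cluster BG
  updated: d(BG,CE)=25, d(BG,J)=25/2, d(BG,K)=16, d(BG,LX)=67/4
iteration 4: select BG,J (d=25/2); attach at lengths (13/4, 25/4); label the merged cluster BGJ
  updated: d(BGJ,CE)=53/2, d(BGJ,K)=24, d(BGJ,LX)=53/3
iteration 5: select BGJ,LX (d=53/3); attach at lengths (31/12, 19/3); label the merged cluster BGJLX
  updated: d(BGJLX,CE)=133/5, d(BGJLX,K)=118/5
iteration 6: select CE,K (d=21); attach at lengths (9, 21/2); label the merged cluster CEK
  updated: d(BGJLX,CEK)=128/5
iteration 7: select BGJLX,CEK (d=128/5); attach at lengths (119/30, 23/10); label the merged cluster BCEGJKLX
final tree: ((((B:3,G:3):13/4,J:25/4):31/12,(L:5/2,X:5/2):19/3):119/30,((C:3/2,E:3/2):9,K:21/2):23/10)
total length: 3491/60

BGJ,LX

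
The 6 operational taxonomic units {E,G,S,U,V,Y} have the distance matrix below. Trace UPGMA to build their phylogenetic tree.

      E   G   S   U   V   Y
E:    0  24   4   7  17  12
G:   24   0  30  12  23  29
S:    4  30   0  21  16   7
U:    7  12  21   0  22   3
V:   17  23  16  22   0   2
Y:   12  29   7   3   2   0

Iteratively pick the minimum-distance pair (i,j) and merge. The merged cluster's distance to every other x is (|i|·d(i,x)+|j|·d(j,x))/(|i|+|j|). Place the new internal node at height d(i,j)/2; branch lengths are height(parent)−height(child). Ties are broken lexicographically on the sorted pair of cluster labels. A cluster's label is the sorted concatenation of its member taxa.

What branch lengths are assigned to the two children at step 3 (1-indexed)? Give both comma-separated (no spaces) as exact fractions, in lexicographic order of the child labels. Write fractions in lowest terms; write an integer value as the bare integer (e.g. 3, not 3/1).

iteration 1: select V,Y (d=2); attach at lengths (1, 1); label the merged cluster VY
  updated: d(E,VY)=29/2, d(G,VY)=26, d(S,VY)=23/2, d(U,VY)=25/2
iteration 2: select E,S (d=4); attach at lengths (2, 2); label the merged cluster ES
  updated: d(ES,G)=27, d(ES,U)=14, d(ES,VY)=13
iteration 3: select G,U (d=12); attach at lengths (6, 6); label the merged cluster GU
  updated: d(ES,GU)=41/2, d(GU,VY)=77/4
iteration 4: select ES,VY (d=13); attach at lengths (9/2, 11/2); label the merged cluster ESVY
  updated: d(ESVY,GU)=159/8
iteration 5: select ESVY,GU (d=159/8); attach at lengths (55/16, 63/16); label the merged cluster EGSUVY
final tree: (((E:2,S:2):9/2,(V:1,Y:1):11/2):55/16,(G:6,U:6):63/16)
total length: 283/8

6,6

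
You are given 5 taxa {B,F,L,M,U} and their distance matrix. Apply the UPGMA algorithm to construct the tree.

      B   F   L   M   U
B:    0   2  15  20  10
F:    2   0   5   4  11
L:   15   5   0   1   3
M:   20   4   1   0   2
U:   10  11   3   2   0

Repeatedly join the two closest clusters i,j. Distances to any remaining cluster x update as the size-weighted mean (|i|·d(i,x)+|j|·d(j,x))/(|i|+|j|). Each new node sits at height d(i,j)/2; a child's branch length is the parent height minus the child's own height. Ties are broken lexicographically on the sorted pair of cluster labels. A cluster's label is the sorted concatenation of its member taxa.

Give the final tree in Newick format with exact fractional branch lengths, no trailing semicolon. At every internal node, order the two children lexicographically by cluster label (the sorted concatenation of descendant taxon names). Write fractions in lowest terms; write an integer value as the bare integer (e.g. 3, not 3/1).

iteration 1: select L,M (d=1); attach at lengths (1/2, 1/2); label the merged cluster LM
  updated: d(B,LM)=35/2, d(F,LM)=9/2, d(LM,U)=5/2
iteration 2: select B,F (d=2); attach at lengths (1, 1); label the merged cluster BF
  updated: d(BF,LM)=11, d(BF,U)=21/2
iteration 3: select LM,U (d=5/2); attach at lengths (3/4, 5/4); label the merged cluster LMU
  updated: d(BF,LMU)=65/6
iteration 4: select BF,LMU (d=65/6); attach at lengths (53/12, 25/6); label the merged cluster BFLMU
final tree: ((B:1,F:1):53/12,((L:1/2,M:1/2):3/4,U:5/4):25/6)
total length: 163/12

((B:1,F:1):53/12,((L:1/2,M:1/2):3/4,U:5/4):25/6)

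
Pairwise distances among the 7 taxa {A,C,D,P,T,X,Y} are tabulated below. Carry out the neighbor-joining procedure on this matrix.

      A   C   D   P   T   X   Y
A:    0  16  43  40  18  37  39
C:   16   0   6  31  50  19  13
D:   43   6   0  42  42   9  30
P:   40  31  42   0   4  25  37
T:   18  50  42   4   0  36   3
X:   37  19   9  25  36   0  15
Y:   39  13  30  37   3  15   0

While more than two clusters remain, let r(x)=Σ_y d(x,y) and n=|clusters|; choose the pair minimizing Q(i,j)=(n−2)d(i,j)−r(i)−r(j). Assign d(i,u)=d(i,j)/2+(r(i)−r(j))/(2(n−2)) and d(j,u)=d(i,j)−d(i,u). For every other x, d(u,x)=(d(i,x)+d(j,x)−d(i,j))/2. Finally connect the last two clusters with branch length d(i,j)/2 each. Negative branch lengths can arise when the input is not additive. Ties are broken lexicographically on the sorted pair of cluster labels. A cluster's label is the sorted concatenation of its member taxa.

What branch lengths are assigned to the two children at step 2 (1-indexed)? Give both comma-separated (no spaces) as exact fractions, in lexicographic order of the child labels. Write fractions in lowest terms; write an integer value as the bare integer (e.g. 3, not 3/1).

59/4,49/4

iteration 1: select P,T (d=4, Q=-312); attach at lengths (23/5, -3/5); label the merged cluster PT
  updated: d(A,PT)=27, d(C,PT)=77/2, d(D,PT)=40, d(PT,X)=57/2, d(PT,Y)=18
iteration 2: select A,PT (d=27, Q=-206); attach at lengths (59/4, 49/4); label the merged cluster APT
  updated: d(APT,C)=55/4, d(APT,D)=28, d(APT,X)=77/4, d(APT,Y)=15
iteration 3: select D,X (d=9, Q=-433/4); attach at lengths (151/24, 65/24); label the merged cluster DX
  updated: d(APT,DX)=153/8, d(C,DX)=8, d(DX,Y)=18
iteration 4: select APT,Y (d=15, Q=-511/8); attach at lengths (255/32, 225/32); label the merged cluster APTY
  updated: d(APTY,C)=47/8, d(APTY,DX)=177/16
iteration 5: select APTY,C (d=47/8, Q=-399/16); attach at lengths (143/32, 45/32); label the merged cluster ACPTY
  updated: d(ACPTY,DX)=211/32
iteration 6: select ACPTY,DX (d=211/32); attach at lengths (211/64, 211/64); label the merged cluster ACDPTXY
final tree: ((((A:59/4,(P:23/5,T:-3/5):49/4):255/32,Y:225/32):143/32,C:45/32):211/64,(D:151/24,X:65/24):211/64)
total length: 2159/32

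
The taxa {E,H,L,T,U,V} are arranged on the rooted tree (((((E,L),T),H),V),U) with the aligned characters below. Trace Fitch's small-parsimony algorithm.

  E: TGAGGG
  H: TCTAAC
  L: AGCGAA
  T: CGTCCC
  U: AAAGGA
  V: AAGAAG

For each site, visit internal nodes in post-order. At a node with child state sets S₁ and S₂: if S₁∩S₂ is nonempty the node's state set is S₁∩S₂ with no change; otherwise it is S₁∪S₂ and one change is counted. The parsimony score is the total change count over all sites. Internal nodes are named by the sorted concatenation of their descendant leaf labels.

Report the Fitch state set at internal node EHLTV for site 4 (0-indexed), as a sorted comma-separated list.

[col 0] EL: children E:{T}, L:{A} ∪→ {A,T}; cost 1
[col 0] ELT: children EL:{A,T}, T:{C} ∪→ {A,C,T}; cost 1
[col 0] EHLT: children ELT:{A,C,T}, H:{T} ∩→ {T}; cost 0
[col 0] EHLTV: children EHLT:{T}, V:{A} ∪→ {A,T}; cost 1
[col 0] EHLTUV: children EHLTV:{A,T}, U:{A} ∩→ {A}; cost 0
[col 1] EL: children E:{G}, L:{G} ∩→ {G}; cost 0
[col 1] ELT: children EL:{G}, T:{G} ∩→ {G}; cost 0
[col 1] EHLT: children ELT:{G}, H:{C} ∪→ {C,G}; cost 1
[col 1] EHLTV: children EHLT:{C,G}, V:{A} ∪→ {A,C,G}; cost 1
[col 1] EHLTUV: children EHLTV:{A,C,G}, U:{A} ∩→ {A}; cost 0
[col 2] EL: children E:{A}, L:{C} ∪→ {A,C}; cost 1
[col 2] ELT: children EL:{A,C}, T:{T} ∪→ {A,C,T}; cost 1
[col 2] EHLT: children ELT:{A,C,T}, H:{T} ∩→ {T}; cost 0
[col 2] EHLTV: children EHLT:{T}, V:{G} ∪→ {G,T}; cost 1
[col 2] EHLTUV: children EHLTV:{G,T}, U:{A} ∪→ {A,G,T}; cost 1
[col 3] EL: children E:{G}, L:{G} ∩→ {G}; cost 0
[col 3] ELT: children EL:{G}, T:{C} ∪→ {C,G}; cost 1
[col 3] EHLT: children ELT:{C,G}, H:{A} ∪→ {A,C,G}; cost 1
[col 3] EHLTV: children EHLT:{A,C,G}, V:{A} ∩→ {A}; cost 0
[col 3] EHLTUV: children EHLTV:{A}, U:{G} ∪→ {A,G}; cost 1
[col 4] EL: children E:{G}, L:{A} ∪→ {A,G}; cost 1
[col 4] ELT: children EL:{A,G}, T:{C} ∪→ {A,C,G}; cost 1
[col 4] EHLT: children ELT:{A,C,G}, H:{A} ∩→ {A}; cost 0
[col 4] EHLTV: children EHLT:{A}, V:{A} ∩→ {A}; cost 0
[col 4] EHLTUV: children EHLTV:{A}, U:{G} ∪→ {A,G}; cost 1
[col 5] EL: children E:{G}, L:{A} ∪→ {A,G}; cost 1
[col 5] ELT: children EL:{A,G}, T:{C} ∪→ {A,C,G}; cost 1
[col 5] EHLT: children ELT:{A,C,G}, H:{C} ∩→ {C}; cost 0
[col 5] EHLTV: children EHLT:{C}, V:{G} ∪→ {C,G}; cost 1
[col 5] EHLTUV: children EHLTV:{C,G}, U:{A} ∪→ {A,C,G}; cost 1
per-site changes: [3, 2, 4, 3, 3, 4]; total = 19

A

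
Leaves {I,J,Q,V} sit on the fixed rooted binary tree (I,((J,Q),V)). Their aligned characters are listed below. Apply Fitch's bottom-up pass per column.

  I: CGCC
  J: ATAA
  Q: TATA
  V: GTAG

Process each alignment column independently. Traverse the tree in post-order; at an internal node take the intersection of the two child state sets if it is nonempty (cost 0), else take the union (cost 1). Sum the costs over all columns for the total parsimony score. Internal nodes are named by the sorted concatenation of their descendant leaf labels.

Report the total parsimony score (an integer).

9

site 0, node JQ: J={A} ∪ Q={T} → {A,T} (+1)
site 0, node JQV: JQ={A,T} ∪ V={G} → {A,G,T} (+1)
site 0, node IJQV: I={C} ∪ JQV={A,G,T} → {A,C,G,T} (+1)
site 1, node JQ: J={T} ∪ Q={A} → {A,T} (+1)
site 1, node JQV: JQ={A,T} ∩ V={T} → {T} (+0)
site 1, node IJQV: I={G} ∪ JQV={T} → {G,T} (+1)
site 2, node JQ: J={A} ∪ Q={T} → {A,T} (+1)
site 2, node JQV: JQ={A,T} ∩ V={A} → {A} (+0)
site 2, node IJQV: I={C} ∪ JQV={A} → {A,C} (+1)
site 3, node JQ: J={A} ∩ Q={A} → {A} (+0)
site 3, node JQV: JQ={A} ∪ V={G} → {A,G} (+1)
site 3, node IJQV: I={C} ∪ JQV={A,G} → {A,C,G} (+1)
per-site changes: [3, 2, 2, 2]; total = 9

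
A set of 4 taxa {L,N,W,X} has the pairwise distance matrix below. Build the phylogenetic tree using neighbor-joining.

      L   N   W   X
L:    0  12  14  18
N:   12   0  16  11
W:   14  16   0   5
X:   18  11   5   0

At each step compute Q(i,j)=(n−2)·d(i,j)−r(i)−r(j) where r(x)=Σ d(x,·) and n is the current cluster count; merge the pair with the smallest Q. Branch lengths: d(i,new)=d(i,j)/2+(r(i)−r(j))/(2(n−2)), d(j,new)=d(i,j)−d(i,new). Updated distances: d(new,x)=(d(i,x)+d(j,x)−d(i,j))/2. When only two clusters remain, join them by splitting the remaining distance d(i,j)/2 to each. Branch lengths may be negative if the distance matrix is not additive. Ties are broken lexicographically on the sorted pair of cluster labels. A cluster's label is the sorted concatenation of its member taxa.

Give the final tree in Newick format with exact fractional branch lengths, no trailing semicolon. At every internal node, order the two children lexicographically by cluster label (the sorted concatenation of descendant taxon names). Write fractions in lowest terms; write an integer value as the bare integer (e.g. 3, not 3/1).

step 1: merge (L,N) at d=12, Q=-59; branch lengths L→29/4, N→19/4; new cluster LN
  updated: d(LN,W)=9, d(LN,X)=17/2
step 2: merge (LN,W) at d=9, Q=-45/2; branch lengths LN→25/4, W→11/4; new cluster LNW
  updated: d(LNW,X)=9/4
step 3: merge (LNW,X) at d=9/4; branch lengths LNW→9/8, X→9/8; new cluster LNWX
final tree: (((L:29/4,N:19/4):25/4,W:11/4):9/8,X:9/8)
total length: 93/4

(((L:29/4,N:19/4):25/4,W:11/4):9/8,X:9/8)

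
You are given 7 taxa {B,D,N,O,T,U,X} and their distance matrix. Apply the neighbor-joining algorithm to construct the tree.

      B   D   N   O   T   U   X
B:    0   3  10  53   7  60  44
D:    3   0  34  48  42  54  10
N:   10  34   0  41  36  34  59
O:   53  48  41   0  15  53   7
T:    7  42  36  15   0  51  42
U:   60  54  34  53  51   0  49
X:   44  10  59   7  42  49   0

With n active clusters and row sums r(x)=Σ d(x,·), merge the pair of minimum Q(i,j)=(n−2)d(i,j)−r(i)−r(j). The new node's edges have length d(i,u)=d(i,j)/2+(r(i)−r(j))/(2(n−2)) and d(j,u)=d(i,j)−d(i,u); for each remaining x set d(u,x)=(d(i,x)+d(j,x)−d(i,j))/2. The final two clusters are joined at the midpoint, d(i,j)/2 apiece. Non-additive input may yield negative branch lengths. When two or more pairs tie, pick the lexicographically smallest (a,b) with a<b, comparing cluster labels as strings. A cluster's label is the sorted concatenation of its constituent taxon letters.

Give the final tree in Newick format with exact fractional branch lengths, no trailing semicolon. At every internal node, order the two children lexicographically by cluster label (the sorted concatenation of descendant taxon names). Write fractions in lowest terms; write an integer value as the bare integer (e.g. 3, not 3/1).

((((B:-43/16,D:91/16):169/16,(N:17/2,U:51/2):167/16):85/16,(O:41/10,X:29/10):257/16):143/32,T:143/32)

1. join O+X (d=7, Q=-393) ⇒ OX; edges |O|=41/10, |X|=29/10
  updated: d(B,OX)=45, d(D,OX)=51/2, d(N,OX)=93/2, d(OX,T)=25, d(OX,U)=95/2
2. join B+D (d=3, Q=-543/2) ⇒ BD; edges |B|=-43/16, |D|=91/16
  updated: d(BD,N)=41/2, d(BD,OX)=135/4, d(BD,T)=23, d(BD,U)=111/2
3. join N+U (d=34, Q=-223) ⇒ NU; edges |N|=17/2, |U|=51/2
  updated: d(BD,NU)=21, d(NU,OX)=30, d(NU,T)=53/2
4. join BD+NU (d=21, Q=-453/4) ⇒ BDNU; edges |BD|=169/16, |NU|=167/16
  updated: d(BDNU,OX)=171/8, d(BDNU,T)=57/4
5. join BDNU+OX (d=171/8, Q=-485/8) ⇒ BDNOUX; edges |BDNU|=85/16, |OX|=257/16
  updated: d(BDNOUX,T)=143/16
6. join BDNOUX+T (d=143/16) ⇒ BDNOTUX; edges |BDNOUX|=143/32, |T|=143/32
final tree: ((((B:-43/16,D:91/16):169/16,(N:17/2,U:51/2):167/16):85/16,(O:41/10,X:29/10):257/16):143/32,T:143/32)
total length: 1525/16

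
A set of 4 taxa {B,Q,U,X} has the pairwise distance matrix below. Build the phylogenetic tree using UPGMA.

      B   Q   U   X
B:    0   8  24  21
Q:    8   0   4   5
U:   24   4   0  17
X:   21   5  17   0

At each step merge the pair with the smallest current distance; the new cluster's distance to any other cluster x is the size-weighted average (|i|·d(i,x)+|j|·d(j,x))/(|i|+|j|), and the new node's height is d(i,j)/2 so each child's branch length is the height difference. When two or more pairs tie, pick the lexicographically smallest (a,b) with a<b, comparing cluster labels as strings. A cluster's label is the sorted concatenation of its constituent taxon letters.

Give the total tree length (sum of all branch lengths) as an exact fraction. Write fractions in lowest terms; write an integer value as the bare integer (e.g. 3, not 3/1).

151/6

step 1: merge (Q,U) at d=4; branch lengths Q→2, U→2; new cluster QU
  updated: d(B,QU)=16, d(QU,X)=11
step 2: merge (QU,X) at d=11; branch lengths QU→7/2, X→11/2; new cluster QUX
  updated: d(B,QUX)=53/3
step 3: merge (B,QUX) at d=53/3; branch lengths B→53/6, QUX→10/3; new cluster BQUX
final tree: (B:53/6,((Q:2,U:2):7/2,X:11/2):10/3)
total length: 151/6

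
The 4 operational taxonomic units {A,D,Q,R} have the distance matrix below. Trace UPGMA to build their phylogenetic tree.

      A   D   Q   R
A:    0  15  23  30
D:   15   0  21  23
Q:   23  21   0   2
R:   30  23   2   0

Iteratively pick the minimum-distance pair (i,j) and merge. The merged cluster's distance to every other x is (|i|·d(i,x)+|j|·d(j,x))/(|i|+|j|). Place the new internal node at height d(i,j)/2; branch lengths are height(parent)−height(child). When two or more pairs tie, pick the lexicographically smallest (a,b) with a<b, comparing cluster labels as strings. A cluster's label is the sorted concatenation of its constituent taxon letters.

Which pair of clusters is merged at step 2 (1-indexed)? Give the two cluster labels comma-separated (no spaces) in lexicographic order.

step 1: merge (Q,R) at d=2; branch lengths Q→1, R→1; new cluster QR
  updated: d(A,QR)=53/2, d(D,QR)=22
step 2: merge (A,D) at d=15; branch lengths A→15/2, D→15/2; new cluster AD
  updated: d(AD,QR)=97/4
step 3: merge (AD,QR) at d=97/4; branch lengths AD→37/8, QR→89/8; new cluster ADQR
final tree: ((A:15/2,D:15/2):37/8,(Q:1,R:1):89/8)
total length: 131/4

A,D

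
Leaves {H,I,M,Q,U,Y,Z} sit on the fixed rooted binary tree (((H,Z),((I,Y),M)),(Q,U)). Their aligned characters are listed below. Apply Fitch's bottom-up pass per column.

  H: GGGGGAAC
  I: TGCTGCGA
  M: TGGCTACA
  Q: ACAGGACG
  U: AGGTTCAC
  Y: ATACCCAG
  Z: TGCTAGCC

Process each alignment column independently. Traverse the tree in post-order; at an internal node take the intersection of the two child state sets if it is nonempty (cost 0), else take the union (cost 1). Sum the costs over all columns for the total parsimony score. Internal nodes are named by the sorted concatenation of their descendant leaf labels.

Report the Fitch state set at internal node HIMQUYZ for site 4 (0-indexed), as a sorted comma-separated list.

HZ@0: {G} ∪ {T} = {G,T} (union, +1)
IY@0: {T} ∪ {A} = {A,T} (union, +1)
IMY@0: {A,T} ∩ {T} = {T} (intersection, +0)
HIMYZ@0: {G,T} ∩ {T} = {T} (intersection, +0)
QU@0: {A} ∩ {A} = {A} (intersection, +0)
HIMQUYZ@0: {T} ∪ {A} = {A,T} (union, +1)
HZ@1: {G} ∩ {G} = {G} (intersection, +0)
IY@1: {G} ∪ {T} = {G,T} (union, +1)
IMY@1: {G,T} ∩ {G} = {G} (intersection, +0)
HIMYZ@1: {G} ∩ {G} = {G} (intersection, +0)
QU@1: {C} ∪ {G} = {C,G} (union, +1)
HIMQUYZ@1: {G} ∩ {C,G} = {G} (intersection, +0)
HZ@2: {G} ∪ {C} = {C,G} (union, +1)
IY@2: {C} ∪ {A} = {A,C} (union, +1)
IMY@2: {A,C} ∪ {G} = {A,C,G} (union, +1)
HIMYZ@2: {C,G} ∩ {A,C,G} = {C,G} (intersection, +0)
QU@2: {A} ∪ {G} = {A,G} (union, +1)
HIMQUYZ@2: {C,G} ∩ {A,G} = {G} (intersection, +0)
HZ@3: {G} ∪ {T} = {G,T} (union, +1)
IY@3: {T} ∪ {C} = {C,T} (union, +1)
IMY@3: {C,T} ∩ {C} = {C} (intersection, +0)
HIMYZ@3: {G,T} ∪ {C} = {C,G,T} (union, +1)
QU@3: {G} ∪ {T} = {G,T} (union, +1)
HIMQUYZ@3: {C,G,T} ∩ {G,T} = {G,T} (intersection, +0)
HZ@4: {G} ∪ {A} = {A,G} (union, +1)
IY@4: {G} ∪ {C} = {C,G} (union, +1)
IMY@4: {C,G} ∪ {T} = {C,G,T} (union, +1)
HIMYZ@4: {A,G} ∩ {C,G,T} = {G} (intersection, +0)
QU@4: {G} ∪ {T} = {G,T} (union, +1)
HIMQUYZ@4: {G} ∩ {G,T} = {G} (intersection, +0)
HZ@5: {A} ∪ {G} = {A,G} (union, +1)
IY@5: {C} ∩ {C} = {C} (intersection, +0)
IMY@5: {C} ∪ {A} = {A,C} (union, +1)
HIMYZ@5: {A,G} ∩ {A,C} = {A} (intersection, +0)
QU@5: {A} ∪ {C} = {A,C} (union, +1)
HIMQUYZ@5: {A} ∩ {A,C} = {A} (intersection, +0)
HZ@6: {A} ∪ {C} = {A,C} (union, +1)
IY@6: {G} ∪ {A} = {A,G} (union, +1)
IMY@6: {A,G} ∪ {C} = {A,C,G} (union, +1)
HIMYZ@6: {A,C} ∩ {A,C,G} = {A,C} (intersection, +0)
QU@6: {C} ∪ {A} = {A,C} (union, +1)
HIMQUYZ@6: {A,C} ∩ {A,C} = {A,C} (intersection, +0)
HZ@7: {C} ∩ {C} = {C} (intersection, +0)
IY@7: {A} ∪ {G} = {A,G} (union, +1)
IMY@7: {A,G} ∩ {A} = {A} (intersection, +0)
HIMYZ@7: {C} ∪ {A} = {A,C} (union, +1)
QU@7: {G} ∪ {C} = {C,G} (union, +1)
HIMQUYZ@7: {A,C} ∩ {C,G} = {C} (intersection, +0)
per-site changes: [3, 2, 4, 4, 4, 3, 4, 3]; total = 27

G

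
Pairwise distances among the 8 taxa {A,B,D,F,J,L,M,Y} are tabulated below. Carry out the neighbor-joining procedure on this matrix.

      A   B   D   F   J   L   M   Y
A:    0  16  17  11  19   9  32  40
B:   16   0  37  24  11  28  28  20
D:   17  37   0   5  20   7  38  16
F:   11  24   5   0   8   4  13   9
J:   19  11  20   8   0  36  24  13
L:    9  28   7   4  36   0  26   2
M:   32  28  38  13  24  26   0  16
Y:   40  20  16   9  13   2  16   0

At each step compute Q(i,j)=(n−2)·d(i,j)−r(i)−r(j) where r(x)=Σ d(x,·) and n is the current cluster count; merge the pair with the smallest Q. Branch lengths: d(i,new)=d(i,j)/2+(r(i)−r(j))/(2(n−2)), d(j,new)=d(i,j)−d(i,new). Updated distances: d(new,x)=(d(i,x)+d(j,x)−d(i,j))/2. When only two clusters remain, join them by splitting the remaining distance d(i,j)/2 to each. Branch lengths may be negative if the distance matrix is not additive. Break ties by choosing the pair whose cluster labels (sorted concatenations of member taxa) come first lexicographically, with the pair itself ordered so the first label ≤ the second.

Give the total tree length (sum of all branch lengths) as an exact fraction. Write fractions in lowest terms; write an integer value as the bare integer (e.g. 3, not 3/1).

1. join B+J (d=11, Q=-229) ⇒ BJ; edges |B|=33/4, |J|=11/4
  updated: d(A,BJ)=12, d(BJ,D)=23, d(BJ,F)=21/2, d(BJ,L)=53/2, d(BJ,M)=41/2, d(BJ,Y)=11
2. join A+BJ (d=12, Q=-329/2) ⇒ ABJ; edges |A|=31/4, |BJ|=17/4
  updated: d(ABJ,D)=14, d(ABJ,F)=19/4, d(ABJ,L)=47/4, d(ABJ,M)=81/4, d(ABJ,Y)=39/2
3. join M+Y (d=16, Q=-447/4) ⇒ MY; edges |M|=459/32, |Y|=53/32
  updated: d(ABJ,MY)=95/8, d(D,MY)=19, d(F,MY)=3, d(L,MY)=6
4. join D+L (d=7, Q=-211/4) ⇒ DL; edges |D|=149/24, |L|=19/24
  updated: d(ABJ,DL)=75/8, d(DL,F)=1, d(DL,MY)=9
5. join ABJ+DL (d=75/8, Q=-213/8) ⇒ ABDJL; edges |ABJ|=203/32, |DL|=97/32
  updated: d(ABDJL,F)=-29/16, d(ABDJL,MY)=23/4
6. join ABDJL+F (d=-29/16, Q=-111/16) ⇒ ABDFJL; edges |ABDJL|=15/32, |F|=-73/32
  updated: d(ABDFJL,MY)=169/32
7. join ABDFJL+MY (d=169/32) ⇒ ABDFJLMY; edges |ABDFJL|=169/64, |MY|=169/64
final tree: ((((A:31/4,(B:33/4,J:11/4):17/4):203/32,(D:149/24,L:19/24):97/32):15/32,F:-73/32):169/64,(M:459/32,Y:53/32):169/64)
total length: 1883/32

1883/32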